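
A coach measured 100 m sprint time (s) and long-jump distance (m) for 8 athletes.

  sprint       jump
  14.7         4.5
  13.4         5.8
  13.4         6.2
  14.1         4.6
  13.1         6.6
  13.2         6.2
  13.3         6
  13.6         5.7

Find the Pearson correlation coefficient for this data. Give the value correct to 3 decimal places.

n = 8, Σx = 108.8, Σy = 45.6, Σx² = 1481.72, Σy² = 263.98, Σxy = 617.43
nΣxy − ΣxΣy = 4939.44 − 4961.28 = -21.84
nΣx² − (Σx)² = 11853.76 − 11837.44 = 16.32; nΣy² − (Σy)² = 2111.84 − 2079.36 = 32.48
r = -21.84 / √(16.32 × 32.48) = -21.84 / 23.0233 ≈ -0.949

-0.949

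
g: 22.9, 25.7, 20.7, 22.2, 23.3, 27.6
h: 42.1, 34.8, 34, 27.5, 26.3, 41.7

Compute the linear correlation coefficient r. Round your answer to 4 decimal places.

0.4508

n = 6, Σg = 142.4, Σh = 206.4, Σg² = 3410.88, Σh² = 7326.28, Σgh = 4936.46
nΣgh − ΣgΣh = 29618.76 − 29391.36 = 227.4
nΣg² − (Σg)² = 20465.28 − 20277.76 = 187.52; nΣh² − (Σh)² = 43957.68 − 42600.96 = 1356.72
r = 227.4 / √(187.52 × 1356.72) = 227.4 / 504.3928 ≈ 0.4508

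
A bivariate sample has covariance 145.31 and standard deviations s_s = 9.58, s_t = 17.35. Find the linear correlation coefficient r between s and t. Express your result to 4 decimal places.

0.8742

r = Cov(s,t) / (s_s · s_t) = 145.31 / (9.58 × 17.35)
  = 145.31 / 166.2130 ≈ 0.8742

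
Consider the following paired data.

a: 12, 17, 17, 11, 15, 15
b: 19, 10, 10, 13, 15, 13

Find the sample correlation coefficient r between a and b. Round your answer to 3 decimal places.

n = 6, Σa = 87, Σb = 80, Σa² = 1293, Σb² = 1124, Σab = 1131
nΣab − ΣaΣb = 6786 − 6960 = -174
nΣa² − (Σa)² = 7758 − 7569 = 189; nΣb² − (Σb)² = 6744 − 6400 = 344
r = -174 / √(189 × 344) = -174 / 254.9824 ≈ -0.682

-0.682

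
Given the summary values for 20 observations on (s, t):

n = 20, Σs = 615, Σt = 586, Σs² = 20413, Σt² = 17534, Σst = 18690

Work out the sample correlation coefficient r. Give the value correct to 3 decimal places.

r = (nΣst − ΣsΣt) / √[(nΣs² − (Σs)²)(nΣt² − (Σt)²)]
Numerator: 20×18690 − 615×586 = 13410
Denominator: √[(408260 − 378225)(350680 − 343396)] = √[30035 × 7284] = 14791.0426
r = 13410 / 14791.0426 ≈ 0.907

0.907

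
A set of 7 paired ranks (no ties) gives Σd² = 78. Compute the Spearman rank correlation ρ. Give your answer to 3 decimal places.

-0.393

ρ = 1 − 6Σd² / [n(n²−1)] = 1 − 6×78 / (7×48)
  = 1 − 468/336 = 1 − 1.3929 ≈ -0.393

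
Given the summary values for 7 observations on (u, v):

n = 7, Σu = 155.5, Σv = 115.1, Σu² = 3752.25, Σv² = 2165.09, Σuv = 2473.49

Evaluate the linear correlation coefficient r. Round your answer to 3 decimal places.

-0.293

r = (nΣuv − ΣuΣv) / √[(nΣu² − (Σu)²)(nΣv² − (Σv)²)]
Numerator: 7×2473.49 − 155.5×115.1 = -583.62
Denominator: √[(26265.75 − 24180.25)(15155.63 − 13248.01)] = √[2085.5 × 1907.62] = 1994.5780
r = -583.62 / 1994.5780 ≈ -0.293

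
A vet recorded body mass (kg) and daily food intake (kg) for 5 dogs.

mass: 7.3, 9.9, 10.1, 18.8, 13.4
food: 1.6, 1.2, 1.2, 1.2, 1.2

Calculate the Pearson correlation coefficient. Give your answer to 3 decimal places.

n = 5, Σx = 59.5, Σy = 6.4, Σx² = 786.31, Σy² = 8.32, Σxy = 74.32
nΣxy − ΣxΣy = 371.6 − 380.8 = -9.2
nΣx² − (Σx)² = 3931.55 − 3540.25 = 391.3; nΣy² − (Σy)² = 41.6 − 40.96 = 0.64
r = -9.2 / √(391.3 × 0.64) = -9.2 / 15.8250 ≈ -0.581

-0.581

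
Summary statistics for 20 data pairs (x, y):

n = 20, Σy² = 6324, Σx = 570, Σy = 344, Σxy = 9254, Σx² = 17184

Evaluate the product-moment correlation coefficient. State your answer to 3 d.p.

-0.889

r = (nΣxy − ΣxΣy) / √[(nΣx² − (Σx)²)(nΣy² − (Σy)²)]
Numerator: 20×9254 − 570×344 = -11000
Denominator: √[(343680 − 324900)(126480 − 118336)] = √[18780 × 8144] = 12367.0659
r = -11000 / 12367.0659 ≈ -0.889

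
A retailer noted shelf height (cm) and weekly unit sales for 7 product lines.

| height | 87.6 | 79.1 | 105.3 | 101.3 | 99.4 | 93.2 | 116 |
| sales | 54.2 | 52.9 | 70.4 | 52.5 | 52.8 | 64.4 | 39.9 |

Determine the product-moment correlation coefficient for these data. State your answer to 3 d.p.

-0.236

n = 7, Σx = 681.9, Σy = 387.1, Σx² = 67302.95, Σy² = 21975.67, Σxy = 37542.48
nΣxy − ΣxΣy = 262797.36 − 263963.49 = -1166.13
nΣx² − (Σx)² = 471120.65 − 464987.61 = 6133.04; nΣy² − (Σy)² = 153829.69 − 149846.41 = 3983.28
r = -1166.13 / √(6133.04 × 3983.28) = -1166.13 / 4942.6325 ≈ -0.236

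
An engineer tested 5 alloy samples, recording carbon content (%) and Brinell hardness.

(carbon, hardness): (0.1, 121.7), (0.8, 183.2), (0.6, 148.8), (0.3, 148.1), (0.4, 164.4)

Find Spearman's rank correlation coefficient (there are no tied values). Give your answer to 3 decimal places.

Rank carbon: 1, 5, 4, 2, 3
Rank hardness: 1, 5, 3, 2, 4
d = rank(carbon) − rank(hardness): 0, 0, 1, 0, -1; Σd² = 2
ρ = 1 − 6Σd² / [n(n²−1)] = 1 − 6×2 / (5×24) = 1 − 12/120 ≈ 0.900

0.900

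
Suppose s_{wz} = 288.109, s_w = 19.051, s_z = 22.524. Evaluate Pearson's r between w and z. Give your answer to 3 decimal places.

0.671

r = Cov(w,z) / (s_w · s_z) = 288.109 / (19.051 × 22.524)
  = 288.109 / 429.1047 ≈ 0.671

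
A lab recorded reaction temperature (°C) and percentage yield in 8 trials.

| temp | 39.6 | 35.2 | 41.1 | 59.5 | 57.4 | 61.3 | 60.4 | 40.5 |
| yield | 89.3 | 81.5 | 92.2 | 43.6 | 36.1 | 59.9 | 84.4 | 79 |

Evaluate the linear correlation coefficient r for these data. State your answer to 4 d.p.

-0.6643

n = 8, Σx = 395, Σy = 566, Σx² = 20377.52, Σy² = 43274.12, Σxy = 26829.97
nΣxy − ΣxΣy = 214639.76 − 223570 = -8930.24
nΣx² − (Σx)² = 163020.16 − 156025 = 6995.16; nΣy² − (Σy)² = 346192.96 − 320356 = 25836.96
r = -8930.24 / √(6995.16 × 25836.96) = -8930.24 / 13443.7223 ≈ -0.6643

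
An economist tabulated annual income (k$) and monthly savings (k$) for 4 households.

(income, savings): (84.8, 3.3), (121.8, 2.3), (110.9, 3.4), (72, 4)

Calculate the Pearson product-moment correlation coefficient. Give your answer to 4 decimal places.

n = 4, Σx = 389.5, Σy = 13, Σx² = 39509.09, Σy² = 43.74, Σxy = 1225.04
nΣxy − ΣxΣy = 4900.16 − 5063.5 = -163.34
nΣx² − (Σx)² = 158036.36 − 151710.25 = 6326.11; nΣy² − (Σy)² = 174.96 − 169 = 5.96
r = -163.34 / √(6326.11 × 5.96) = -163.34 / 194.1742 ≈ -0.8412

-0.8412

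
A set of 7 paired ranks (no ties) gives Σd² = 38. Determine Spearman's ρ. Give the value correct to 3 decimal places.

ρ = 1 − 6Σd² / [n(n²−1)] = 1 − 6×38 / (7×48)
  = 1 − 228/336 = 1 − 0.6786 ≈ 0.321

0.321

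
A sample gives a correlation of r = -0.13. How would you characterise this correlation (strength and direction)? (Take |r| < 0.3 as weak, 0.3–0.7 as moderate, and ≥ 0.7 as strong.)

r = -0.13 < 0 so the relationship is negative.
|r| = 0.13, which falls in the weak range.

weak negative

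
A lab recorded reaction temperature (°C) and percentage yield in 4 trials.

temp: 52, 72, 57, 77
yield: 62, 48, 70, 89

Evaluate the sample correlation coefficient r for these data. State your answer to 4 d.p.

n = 4, Σx = 258, Σy = 269, Σx² = 17066, Σy² = 18969, Σxy = 17523
nΣxy − ΣxΣy = 70092 − 69402 = 690
nΣx² − (Σx)² = 68264 − 66564 = 1700; nΣy² − (Σy)² = 75876 − 72361 = 3515
r = 690 / √(1700 × 3515) = 690 / 2444.4836 ≈ 0.2823

0.2823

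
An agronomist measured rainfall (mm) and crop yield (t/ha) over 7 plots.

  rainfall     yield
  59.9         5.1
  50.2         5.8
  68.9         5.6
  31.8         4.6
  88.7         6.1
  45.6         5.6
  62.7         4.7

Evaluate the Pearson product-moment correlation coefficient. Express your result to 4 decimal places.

n = 7, Σx = 407.8, Σy = 37.5, Σx² = 25744.84, Σy² = 202.83, Σxy = 2219.89
nΣxy − ΣxΣy = 15539.23 − 15292.5 = 246.73
nΣx² − (Σx)² = 180213.88 − 166300.84 = 13913.04; nΣy² − (Σy)² = 1419.81 − 1406.25 = 13.56
r = 246.73 / √(13913.04 × 13.56) = 246.73 / 434.3510 ≈ 0.5680

0.5680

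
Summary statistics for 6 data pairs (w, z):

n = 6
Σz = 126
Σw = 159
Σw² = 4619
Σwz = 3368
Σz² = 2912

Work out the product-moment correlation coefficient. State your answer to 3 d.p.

r = (nΣwz − ΣwΣz) / √[(nΣw² − (Σw)²)(nΣz² − (Σz)²)]
Numerator: 6×3368 − 159×126 = 174
Denominator: √[(27714 − 25281)(17472 − 15876)] = √[2433 × 1596] = 1970.5502
r = 174 / 1970.5502 ≈ 0.088

0.088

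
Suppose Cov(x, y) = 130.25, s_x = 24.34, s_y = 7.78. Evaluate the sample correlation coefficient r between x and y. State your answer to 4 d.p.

r = Cov(x,y) / (s_x · s_y) = 130.25 / (24.34 × 7.78)
  = 130.25 / 189.3652 ≈ 0.6878

0.6878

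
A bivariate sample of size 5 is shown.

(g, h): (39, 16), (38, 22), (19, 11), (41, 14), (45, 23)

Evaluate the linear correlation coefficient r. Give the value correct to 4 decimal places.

0.7078

n = 5, Σg = 182, Σh = 86, Σg² = 7032, Σh² = 1586, Σgh = 3278
nΣgh − ΣgΣh = 16390 − 15652 = 738
nΣg² − (Σg)² = 35160 − 33124 = 2036; nΣh² − (Σh)² = 7930 − 7396 = 534
r = 738 / √(2036 × 534) = 738 / 1042.7003 ≈ 0.7078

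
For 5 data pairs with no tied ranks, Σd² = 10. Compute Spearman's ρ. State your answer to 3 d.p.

0.500

ρ = 1 − 6Σd² / [n(n²−1)] = 1 − 6×10 / (5×24)
  = 1 − 60/120 = 1 − 0.5000 ≈ 0.500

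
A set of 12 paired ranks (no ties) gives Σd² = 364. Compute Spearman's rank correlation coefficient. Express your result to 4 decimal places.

-0.2727

ρ = 1 − 6Σd² / [n(n²−1)] = 1 − 6×364 / (12×143)
  = 1 − 2184/1716 = 1 − 1.27273 ≈ -0.2727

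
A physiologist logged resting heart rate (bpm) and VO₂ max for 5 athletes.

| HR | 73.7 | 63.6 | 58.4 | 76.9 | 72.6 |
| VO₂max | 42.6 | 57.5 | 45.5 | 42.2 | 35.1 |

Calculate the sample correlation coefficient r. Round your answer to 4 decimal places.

n = 5, Σx = 345.2, Σy = 222.9, Σx² = 24071.58, Σy² = 10204.11, Σxy = 15247.26
nΣxy − ΣxΣy = 76236.3 − 76945.08 = -708.78
nΣx² − (Σx)² = 120357.9 − 119163.04 = 1194.86; nΣy² − (Σy)² = 51020.55 − 49684.41 = 1336.14
r = -708.78 / √(1194.86 × 1336.14) = -708.78 / 1263.5269 ≈ -0.5610

-0.5610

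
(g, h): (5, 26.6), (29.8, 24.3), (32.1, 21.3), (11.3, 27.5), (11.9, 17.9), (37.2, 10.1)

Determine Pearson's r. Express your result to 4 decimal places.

-0.6166

n = 6, Σg = 127.3, Σh = 127.7, Σg² = 3596.59, Σh² = 2930.41, Σgh = 2440.35
nΣgh − ΣgΣh = 14642.1 − 16256.21 = -1614.11
nΣg² − (Σg)² = 21579.54 − 16205.29 = 5374.25; nΣh² − (Σh)² = 17582.46 − 16307.29 = 1275.17
r = -1614.11 / √(5374.25 × 1275.17) = -1614.11 / 2617.8393 ≈ -0.6166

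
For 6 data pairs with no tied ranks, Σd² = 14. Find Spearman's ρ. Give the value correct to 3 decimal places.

0.600

ρ = 1 − 6Σd² / [n(n²−1)] = 1 − 6×14 / (6×35)
  = 1 − 84/210 = 1 − 0.4000 ≈ 0.600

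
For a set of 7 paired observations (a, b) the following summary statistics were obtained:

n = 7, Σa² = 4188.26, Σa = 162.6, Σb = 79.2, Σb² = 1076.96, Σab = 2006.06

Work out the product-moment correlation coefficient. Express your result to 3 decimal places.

r = (nΣab − ΣaΣb) / √[(nΣa² − (Σa)²)(nΣb² − (Σb)²)]
Numerator: 7×2006.06 − 162.6×79.2 = 1164.5
Denominator: √[(29317.82 − 26438.76)(7538.72 − 6272.64)] = √[2879.06 × 1266.08] = 1909.2198
r = 1164.5 / 1909.2198 ≈ 0.610

0.610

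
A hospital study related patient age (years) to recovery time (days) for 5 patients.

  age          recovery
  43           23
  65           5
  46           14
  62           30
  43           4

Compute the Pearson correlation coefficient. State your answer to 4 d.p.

0.1089

n = 5, Σx = 259, Σy = 76, Σx² = 13883, Σy² = 1666, Σxy = 3990
nΣxy − ΣxΣy = 19950 − 19684 = 266
nΣx² − (Σx)² = 69415 − 67081 = 2334; nΣy² − (Σy)² = 8330 − 5776 = 2554
r = 266 / √(2334 × 2554) = 266 / 2441.5233 ≈ 0.1089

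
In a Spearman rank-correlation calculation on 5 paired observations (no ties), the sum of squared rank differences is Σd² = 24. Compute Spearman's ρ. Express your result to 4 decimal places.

ρ = 1 − 6Σd² / [n(n²−1)] = 1 − 6×24 / (5×24)
  = 1 − 144/120 = 1 − 1.20000 ≈ -0.2000

-0.2000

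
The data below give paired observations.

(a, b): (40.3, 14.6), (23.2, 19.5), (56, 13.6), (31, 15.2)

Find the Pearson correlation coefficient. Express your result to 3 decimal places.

-0.845

n = 4, Σa = 150.5, Σb = 62.9, Σa² = 6259.33, Σb² = 1009.41, Σab = 2273.58
nΣab − ΣaΣb = 9094.32 − 9466.45 = -372.13
nΣa² − (Σa)² = 25037.32 − 22650.25 = 2387.07; nΣb² − (Σb)² = 4037.64 − 3956.41 = 81.23
r = -372.13 / √(2387.07 × 81.23) = -372.13 / 440.3427 ≈ -0.845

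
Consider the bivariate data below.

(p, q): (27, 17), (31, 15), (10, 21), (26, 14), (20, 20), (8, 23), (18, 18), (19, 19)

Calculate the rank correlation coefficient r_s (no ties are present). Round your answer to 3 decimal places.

Rank p: 7, 8, 2, 6, 5, 1, 3, 4
Rank q: 3, 2, 7, 1, 6, 8, 4, 5
d = rank(p) − rank(q): 4, 6, -5, 5, -1, -7, -1, -1; Σd² = 154
ρ = 1 − 6Σd² / [n(n²−1)] = 1 − 6×154 / (8×63) = 1 − 924/504 ≈ -0.833

-0.833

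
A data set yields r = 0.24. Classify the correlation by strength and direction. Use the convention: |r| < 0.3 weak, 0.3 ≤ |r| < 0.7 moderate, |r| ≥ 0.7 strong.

r = 0.24 > 0 so the relationship is positive.
|r| = 0.24, which falls in the weak range.

weak positive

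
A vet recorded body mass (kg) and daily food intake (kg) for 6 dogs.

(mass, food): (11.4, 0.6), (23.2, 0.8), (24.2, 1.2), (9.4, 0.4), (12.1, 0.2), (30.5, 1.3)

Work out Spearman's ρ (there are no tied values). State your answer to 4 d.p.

0.8286

Rank mass: 2, 4, 5, 1, 3, 6
Rank food: 3, 4, 5, 2, 1, 6
d = rank(mass) − rank(food): -1, 0, 0, -1, 2, 0; Σd² = 6
ρ = 1 − 6Σd² / [n(n²−1)] = 1 − 6×6 / (6×35) = 1 − 36/210 ≈ 0.8286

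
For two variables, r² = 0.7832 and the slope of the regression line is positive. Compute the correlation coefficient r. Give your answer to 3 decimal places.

0.885

|r| = √0.7832 = 0.885
The association is positive, so r = 0.885.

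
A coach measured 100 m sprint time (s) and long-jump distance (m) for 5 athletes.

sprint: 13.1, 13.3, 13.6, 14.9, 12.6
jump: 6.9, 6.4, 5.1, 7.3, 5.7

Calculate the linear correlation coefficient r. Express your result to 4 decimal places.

n = 5, Σx = 67.5, Σy = 31.4, Σx² = 914.23, Σy² = 200.36, Σxy = 425.46
nΣxy − ΣxΣy = 2127.3 − 2119.5 = 7.8
nΣx² − (Σx)² = 4571.15 − 4556.25 = 14.9; nΣy² − (Σy)² = 1001.8 − 985.96 = 15.84
r = 7.8 / √(14.9 × 15.84) = 7.8 / 15.3628 ≈ 0.5077

0.5077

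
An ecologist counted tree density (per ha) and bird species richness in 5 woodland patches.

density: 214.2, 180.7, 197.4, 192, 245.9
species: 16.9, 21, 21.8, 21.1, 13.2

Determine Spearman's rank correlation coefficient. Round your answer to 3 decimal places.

-0.600

Rank density: 4, 1, 3, 2, 5
Rank species: 2, 3, 5, 4, 1
d = rank(density) − rank(species): 2, -2, -2, -2, 4; Σd² = 32
ρ = 1 − 6Σd² / [n(n²−1)] = 1 − 6×32 / (5×24) = 1 − 192/120 ≈ -0.600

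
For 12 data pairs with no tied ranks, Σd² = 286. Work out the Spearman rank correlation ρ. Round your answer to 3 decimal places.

ρ = 1 − 6Σd² / [n(n²−1)] = 1 − 6×286 / (12×143)
  = 1 − 1716/1716 = 1 − 1.0000 ≈ 0.000

0.000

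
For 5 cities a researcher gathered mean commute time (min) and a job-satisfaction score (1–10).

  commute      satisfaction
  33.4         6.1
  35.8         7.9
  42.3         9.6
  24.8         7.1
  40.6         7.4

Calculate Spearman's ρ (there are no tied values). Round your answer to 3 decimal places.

Rank commute: 2, 3, 5, 1, 4
Rank satisfaction: 1, 4, 5, 2, 3
d = rank(commute) − rank(satisfaction): 1, -1, 0, -1, 1; Σd² = 4
ρ = 1 − 6Σd² / [n(n²−1)] = 1 − 6×4 / (5×24) = 1 − 24/120 ≈ 0.800

0.800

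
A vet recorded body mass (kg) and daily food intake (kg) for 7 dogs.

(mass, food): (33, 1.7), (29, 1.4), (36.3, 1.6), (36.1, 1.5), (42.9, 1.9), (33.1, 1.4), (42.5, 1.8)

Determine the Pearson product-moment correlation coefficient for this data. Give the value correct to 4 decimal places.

0.8412

n = 7, Σx = 252.9, Σy = 11.3, Σx² = 9293.17, Σy² = 18.47, Σxy = 413.28
nΣxy − ΣxΣy = 2892.96 − 2857.77 = 35.19
nΣx² − (Σx)² = 65052.19 − 63958.41 = 1093.78; nΣy² − (Σy)² = 129.29 − 127.69 = 1.6
r = 35.19 / √(1093.78 × 1.6) = 35.19 / 41.8336 ≈ 0.8412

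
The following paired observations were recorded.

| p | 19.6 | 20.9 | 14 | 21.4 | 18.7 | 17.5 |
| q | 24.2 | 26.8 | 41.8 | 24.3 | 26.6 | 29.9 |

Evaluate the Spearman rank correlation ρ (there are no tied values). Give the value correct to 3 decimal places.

-0.714

Rank p: 4, 5, 1, 6, 3, 2
Rank q: 1, 4, 6, 2, 3, 5
d = rank(p) − rank(q): 3, 1, -5, 4, 0, -3; Σd² = 60
ρ = 1 − 6Σd² / [n(n²−1)] = 1 − 6×60 / (6×35) = 1 − 360/210 ≈ -0.714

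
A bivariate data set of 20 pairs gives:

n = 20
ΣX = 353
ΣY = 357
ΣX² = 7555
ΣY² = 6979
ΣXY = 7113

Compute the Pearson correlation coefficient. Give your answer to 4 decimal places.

r = (nΣXY − ΣXΣY) / √[(nΣX² − (ΣX)²)(nΣY² − (ΣY)²)]
Numerator: 20×7113 − 353×357 = 16239
Denominator: √[(151100 − 124609)(139580 − 127449)] = √[26491 × 12131] = 17926.5814
r = 16239 / 17926.5814 ≈ 0.9059

0.9059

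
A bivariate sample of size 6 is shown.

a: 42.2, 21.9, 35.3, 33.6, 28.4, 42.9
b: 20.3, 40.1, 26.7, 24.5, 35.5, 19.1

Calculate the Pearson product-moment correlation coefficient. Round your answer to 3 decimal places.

-0.973

n = 6, Σa = 204.3, Σb = 166.2, Σa² = 7282.47, Σb² = 4958.3, Σab = 5328.15
nΣab − ΣaΣb = 31968.9 − 33954.66 = -1985.76
nΣa² − (Σa)² = 43694.82 − 41738.49 = 1956.33; nΣb² − (Σb)² = 29749.8 − 27622.44 = 2127.36
r = -1985.76 / √(1956.33 × 2127.36) = -1985.76 / 2040.0535 ≈ -0.973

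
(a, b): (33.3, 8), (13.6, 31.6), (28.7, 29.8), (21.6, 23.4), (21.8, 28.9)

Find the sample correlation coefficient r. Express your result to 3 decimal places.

n = 5, Σa = 119, Σb = 121.7, Σa² = 3059.34, Σb² = 3333.37, Σab = 2686.88
nΣab − ΣaΣb = 13434.4 − 14482.3 = -1047.9
nΣa² − (Σa)² = 15296.7 − 14161 = 1135.7; nΣb² − (Σb)² = 16666.85 − 14810.89 = 1855.96
r = -1047.9 / √(1135.7 × 1855.96) = -1047.9 / 1451.8312 ≈ -0.722

-0.722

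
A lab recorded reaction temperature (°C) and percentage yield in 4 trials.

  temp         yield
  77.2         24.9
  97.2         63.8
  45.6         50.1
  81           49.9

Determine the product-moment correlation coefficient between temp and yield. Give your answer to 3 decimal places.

0.239

n = 4, Σx = 301, Σy = 188.7, Σx² = 24048.04, Σy² = 9690.47, Σxy = 14450.1
nΣxy − ΣxΣy = 57800.4 − 56798.7 = 1001.7
nΣx² − (Σx)² = 96192.16 − 90601 = 5591.16; nΣy² − (Σy)² = 38761.88 − 35607.69 = 3154.19
r = 1001.7 / √(5591.16 × 3154.19) = 1001.7 / 4199.4739 ≈ 0.239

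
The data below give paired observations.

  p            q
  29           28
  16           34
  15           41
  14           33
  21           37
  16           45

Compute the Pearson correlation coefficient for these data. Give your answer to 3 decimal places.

n = 6, Σp = 111, Σq = 218, Σp² = 2215, Σq² = 8104, Σpq = 3930
nΣpq − ΣpΣq = 23580 − 24198 = -618
nΣp² − (Σp)² = 13290 − 12321 = 969; nΣq² − (Σq)² = 48624 − 47524 = 1100
r = -618 / √(969 × 1100) = -618 / 1032.4243 ≈ -0.599

-0.599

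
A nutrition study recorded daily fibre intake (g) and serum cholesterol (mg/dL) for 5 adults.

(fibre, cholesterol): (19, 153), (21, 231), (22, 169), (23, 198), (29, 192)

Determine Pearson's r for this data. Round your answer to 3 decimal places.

n = 5, Σx = 114, Σy = 943, Σx² = 2656, Σy² = 181399, Σxy = 21598
nΣxy − ΣxΣy = 107990 − 107502 = 488
nΣx² − (Σx)² = 13280 − 12996 = 284; nΣy² − (Σy)² = 906995 − 889249 = 17746
r = 488 / √(284 × 17746) = 488 / 2244.9641 ≈ 0.217

0.217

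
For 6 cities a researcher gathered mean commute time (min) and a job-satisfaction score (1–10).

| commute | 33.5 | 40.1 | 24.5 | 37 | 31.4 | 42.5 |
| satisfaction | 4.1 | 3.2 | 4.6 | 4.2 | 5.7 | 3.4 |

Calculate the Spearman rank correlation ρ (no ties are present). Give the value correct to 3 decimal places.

Rank commute: 3, 5, 1, 4, 2, 6
Rank satisfaction: 3, 1, 5, 4, 6, 2
d = rank(commute) − rank(satisfaction): 0, 4, -4, 0, -4, 4; Σd² = 64
ρ = 1 − 6Σd² / [n(n²−1)] = 1 − 6×64 / (6×35) = 1 − 384/210 ≈ -0.829

-0.829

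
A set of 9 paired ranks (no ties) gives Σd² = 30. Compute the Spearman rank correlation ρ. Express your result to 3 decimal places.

0.750

ρ = 1 − 6Σd² / [n(n²−1)] = 1 − 6×30 / (9×80)
  = 1 − 180/720 = 1 − 0.2500 ≈ 0.750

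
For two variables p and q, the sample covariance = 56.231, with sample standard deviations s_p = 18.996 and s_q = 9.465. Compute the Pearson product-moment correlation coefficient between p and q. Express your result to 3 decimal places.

r = Cov(p,q) / (s_p · s_q) = 56.231 / (18.996 × 9.465)
  = 56.231 / 179.7971 ≈ 0.313

0.313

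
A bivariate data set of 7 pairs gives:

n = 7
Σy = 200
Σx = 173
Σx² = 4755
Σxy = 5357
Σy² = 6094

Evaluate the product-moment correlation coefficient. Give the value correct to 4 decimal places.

r = (nΣxy − ΣxΣy) / √[(nΣx² − (Σx)²)(nΣy² − (Σy)²)]
Numerator: 7×5357 − 173×200 = 2899
Denominator: √[(33285 − 29929)(42658 − 40000)] = √[3356 × 2658] = 2986.6784
r = 2899 / 2986.6784 ≈ 0.9706

0.9706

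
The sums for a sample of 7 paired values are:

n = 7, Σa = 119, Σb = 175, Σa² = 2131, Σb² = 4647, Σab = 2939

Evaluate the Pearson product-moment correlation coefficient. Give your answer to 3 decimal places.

-0.210

r = (nΣab − ΣaΣb) / √[(nΣa² − (Σa)²)(nΣb² − (Σb)²)]
Numerator: 7×2939 − 119×175 = -252
Denominator: √[(14917 − 14161)(32529 − 30625)] = √[756 × 1904] = 1199.7600
r = -252 / 1199.7600 ≈ -0.210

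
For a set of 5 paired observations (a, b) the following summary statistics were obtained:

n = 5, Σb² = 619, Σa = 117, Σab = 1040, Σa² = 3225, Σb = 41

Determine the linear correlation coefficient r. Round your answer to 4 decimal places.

r = (nΣab − ΣaΣb) / √[(nΣa² − (Σa)²)(nΣb² − (Σb)²)]
Numerator: 5×1040 − 117×41 = 403
Denominator: √[(16125 − 13689)(3095 − 1681)] = √[2436 × 1414] = 1855.9375
r = 403 / 1855.9375 ≈ 0.2171

0.2171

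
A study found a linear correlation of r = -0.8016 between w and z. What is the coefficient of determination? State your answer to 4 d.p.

r² = (-0.8016)² = 0.6426

0.6426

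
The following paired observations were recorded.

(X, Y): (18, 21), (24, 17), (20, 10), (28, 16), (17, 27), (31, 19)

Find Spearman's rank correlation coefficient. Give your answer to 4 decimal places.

-0.4857

Rank X: 2, 4, 3, 5, 1, 6
Rank Y: 5, 3, 1, 2, 6, 4
d = rank(X) − rank(Y): -3, 1, 2, 3, -5, 2; Σd² = 52
ρ = 1 − 6Σd² / [n(n²−1)] = 1 − 6×52 / (6×35) = 1 − 312/210 ≈ -0.4857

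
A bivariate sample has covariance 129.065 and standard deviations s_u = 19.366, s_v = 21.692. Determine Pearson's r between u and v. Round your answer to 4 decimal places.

0.3072

r = Cov(u,v) / (s_u · s_v) = 129.065 / (19.366 × 21.692)
  = 129.065 / 420.0873 ≈ 0.3072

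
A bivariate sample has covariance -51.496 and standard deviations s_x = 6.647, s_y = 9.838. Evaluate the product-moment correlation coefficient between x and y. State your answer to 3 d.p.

r = Cov(x,y) / (s_x · s_y) = -51.496 / (6.647 × 9.838)
  = -51.496 / 65.3932 ≈ -0.787

-0.787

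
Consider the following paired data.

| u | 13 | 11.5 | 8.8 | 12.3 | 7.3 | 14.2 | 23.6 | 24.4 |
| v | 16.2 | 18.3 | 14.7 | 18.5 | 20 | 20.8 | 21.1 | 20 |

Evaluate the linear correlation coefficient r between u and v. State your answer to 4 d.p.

n = 8, Σu = 115.1, Σv = 149.6, Σu² = 1937.23, Σv² = 2833.52, Σuv = 2205.28
nΣuv − ΣuΣv = 17642.24 − 17218.96 = 423.28
nΣu² − (Σu)² = 15497.84 − 13248.01 = 2249.83; nΣv² − (Σv)² = 22668.16 − 22380.16 = 288
r = 423.28 / √(2249.83 × 288) = 423.28 / 804.9541 ≈ 0.5258

0.5258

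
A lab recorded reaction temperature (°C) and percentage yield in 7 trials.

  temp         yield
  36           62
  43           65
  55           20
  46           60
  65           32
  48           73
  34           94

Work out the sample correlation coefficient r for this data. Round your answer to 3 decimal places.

n = 7, Σx = 327, Σy = 406, Σx² = 15971, Σy² = 27258, Σxy = 17667
nΣxy − ΣxΣy = 123669 − 132762 = -9093
nΣx² − (Σx)² = 111797 − 106929 = 4868; nΣy² − (Σy)² = 190806 − 164836 = 25970
r = -9093 / √(4868 × 25970) = -9093 / 11243.7520 ≈ -0.809

-0.809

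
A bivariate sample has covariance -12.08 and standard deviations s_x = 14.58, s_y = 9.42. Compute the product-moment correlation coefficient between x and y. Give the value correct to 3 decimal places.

-0.088

r = Cov(x,y) / (s_x · s_y) = -12.08 / (14.58 × 9.42)
  = -12.08 / 137.3436 ≈ -0.088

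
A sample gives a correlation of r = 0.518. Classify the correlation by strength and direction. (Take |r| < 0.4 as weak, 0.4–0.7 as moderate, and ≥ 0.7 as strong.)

r = 0.518 > 0 so the relationship is positive.
|r| = 0.518, which falls in the moderate range.

moderate positive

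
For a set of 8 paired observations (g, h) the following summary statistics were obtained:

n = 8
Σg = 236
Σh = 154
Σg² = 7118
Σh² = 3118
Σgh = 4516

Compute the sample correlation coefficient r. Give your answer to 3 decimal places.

-0.174

r = (nΣgh − ΣgΣh) / √[(nΣg² − (Σg)²)(nΣh² − (Σh)²)]
Numerator: 8×4516 − 236×154 = -216
Denominator: √[(56944 − 55696)(24944 − 23716)] = √[1248 × 1228] = 1237.9596
r = -216 / 1237.9596 ≈ -0.174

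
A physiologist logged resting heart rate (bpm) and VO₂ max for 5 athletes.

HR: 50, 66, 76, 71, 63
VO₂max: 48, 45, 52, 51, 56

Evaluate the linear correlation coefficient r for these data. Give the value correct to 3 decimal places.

0.248

n = 5, Σx = 326, Σy = 252, Σx² = 21642, Σy² = 12770, Σxy = 16471
nΣxy − ΣxΣy = 82355 − 82152 = 203
nΣx² − (Σx)² = 108210 − 106276 = 1934; nΣy² − (Σy)² = 63850 − 63504 = 346
r = 203 / √(1934 × 346) = 203 / 818.0244 ≈ 0.248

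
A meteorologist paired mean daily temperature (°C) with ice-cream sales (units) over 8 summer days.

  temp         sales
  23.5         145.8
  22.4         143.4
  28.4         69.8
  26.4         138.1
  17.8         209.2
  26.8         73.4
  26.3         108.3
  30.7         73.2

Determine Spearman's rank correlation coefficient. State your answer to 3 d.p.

Rank temp: 3, 2, 7, 5, 1, 6, 4, 8
Rank sales: 7, 6, 1, 5, 8, 3, 4, 2
d = rank(temp) − rank(sales): -4, -4, 6, 0, -7, 3, 0, 6; Σd² = 162
ρ = 1 − 6Σd² / [n(n²−1)] = 1 − 6×162 / (8×63) = 1 − 972/504 ≈ -0.929

-0.929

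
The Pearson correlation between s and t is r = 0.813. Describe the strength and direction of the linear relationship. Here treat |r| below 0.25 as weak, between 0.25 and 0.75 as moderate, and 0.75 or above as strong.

r = 0.813 > 0 so the relationship is positive.
|r| = 0.813, which falls in the strong range.

strong positive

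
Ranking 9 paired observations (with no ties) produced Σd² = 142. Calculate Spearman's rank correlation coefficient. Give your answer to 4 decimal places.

ρ = 1 − 6Σd² / [n(n²−1)] = 1 − 6×142 / (9×80)
  = 1 − 852/720 = 1 − 1.18333 ≈ -0.1833

-0.1833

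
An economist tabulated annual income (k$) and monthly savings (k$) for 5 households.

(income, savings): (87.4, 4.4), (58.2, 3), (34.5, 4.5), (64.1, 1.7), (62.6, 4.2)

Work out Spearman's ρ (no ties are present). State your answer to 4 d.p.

-0.3000

Rank income: 5, 2, 1, 4, 3
Rank savings: 4, 2, 5, 1, 3
d = rank(income) − rank(savings): 1, 0, -4, 3, 0; Σd² = 26
ρ = 1 − 6Σd² / [n(n²−1)] = 1 − 6×26 / (5×24) = 1 − 156/120 ≈ -0.3000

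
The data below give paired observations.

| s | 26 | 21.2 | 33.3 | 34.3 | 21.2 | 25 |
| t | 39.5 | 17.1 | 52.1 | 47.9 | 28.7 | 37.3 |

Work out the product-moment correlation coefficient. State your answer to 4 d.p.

0.9123

n = 6, Σs = 161, Σt = 222.6, Σs² = 4485.26, Σt² = 9076.46, Σst = 6308.36
nΣst − ΣsΣt = 37850.16 − 35838.6 = 2011.56
nΣs² − (Σs)² = 26911.56 − 25921 = 990.56; nΣt² − (Σt)² = 54458.76 − 49550.76 = 4908
r = 2011.56 / √(990.56 × 4908) = 2011.56 / 2204.9192 ≈ 0.9123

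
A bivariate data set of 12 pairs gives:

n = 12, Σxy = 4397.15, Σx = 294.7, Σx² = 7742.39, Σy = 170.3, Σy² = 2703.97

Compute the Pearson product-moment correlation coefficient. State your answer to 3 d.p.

r = (nΣxy − ΣxΣy) / √[(nΣx² − (Σx)²)(nΣy² − (Σy)²)]
Numerator: 12×4397.15 − 294.7×170.3 = 2578.39
Denominator: √[(92908.68 − 86848.09)(32447.64 − 29002.09)] = √[6060.59 × 3445.55] = 4569.6899
r = 2578.39 / 4569.6899 ≈ 0.564

0.564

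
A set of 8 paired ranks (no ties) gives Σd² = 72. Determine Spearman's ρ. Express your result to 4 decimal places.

0.1429

ρ = 1 − 6Σd² / [n(n²−1)] = 1 − 6×72 / (8×63)
  = 1 − 432/504 = 1 − 0.85714 ≈ 0.1429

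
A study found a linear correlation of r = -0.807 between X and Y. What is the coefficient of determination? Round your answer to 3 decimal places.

0.651

r² = (-0.807)² = 0.651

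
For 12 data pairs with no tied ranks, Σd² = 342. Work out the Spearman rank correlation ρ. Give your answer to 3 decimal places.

ρ = 1 − 6Σd² / [n(n²−1)] = 1 − 6×342 / (12×143)
  = 1 − 2052/1716 = 1 − 1.1958 ≈ -0.196

-0.196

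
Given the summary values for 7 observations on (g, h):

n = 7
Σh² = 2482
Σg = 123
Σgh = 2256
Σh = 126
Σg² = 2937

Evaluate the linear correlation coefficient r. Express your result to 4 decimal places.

0.1031

r = (nΣgh − ΣgΣh) / √[(nΣg² − (Σg)²)(nΣh² − (Σh)²)]
Numerator: 7×2256 − 123×126 = 294
Denominator: √[(20559 − 15129)(17374 − 15876)] = √[5430 × 1498] = 2852.0414
r = 294 / 2852.0414 ≈ 0.1031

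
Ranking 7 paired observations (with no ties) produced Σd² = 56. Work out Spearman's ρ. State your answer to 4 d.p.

ρ = 1 − 6Σd² / [n(n²−1)] = 1 − 6×56 / (7×48)
  = 1 − 336/336 = 1 − 1.00000 ≈ 0.0000

0.0000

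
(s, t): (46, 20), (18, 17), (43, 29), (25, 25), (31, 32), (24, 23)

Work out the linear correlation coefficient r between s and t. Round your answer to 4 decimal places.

0.2947

n = 6, Σs = 187, Σt = 146, Σs² = 6451, Σt² = 3708, Σst = 4642
nΣst − ΣsΣt = 27852 − 27302 = 550
nΣs² − (Σs)² = 38706 − 34969 = 3737; nΣt² − (Σt)² = 22248 − 21316 = 932
r = 550 / √(3737 × 932) = 550 / 1866.2486 ≈ 0.2947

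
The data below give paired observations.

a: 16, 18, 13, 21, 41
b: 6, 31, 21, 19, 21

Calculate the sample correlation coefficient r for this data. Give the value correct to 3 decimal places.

n = 5, Σa = 109, Σb = 98, Σa² = 2871, Σb² = 2240, Σab = 2187
nΣab − ΣaΣb = 10935 − 10682 = 253
nΣa² − (Σa)² = 14355 − 11881 = 2474; nΣb² − (Σb)² = 11200 − 9604 = 1596
r = 253 / √(2474 × 1596) = 253 / 1987.0843 ≈ 0.127

0.127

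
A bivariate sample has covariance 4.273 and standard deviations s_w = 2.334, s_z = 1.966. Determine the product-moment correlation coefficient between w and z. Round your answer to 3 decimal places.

0.931

r = Cov(w,z) / (s_w · s_z) = 4.273 / (2.334 × 1.966)
  = 4.273 / 4.5886 ≈ 0.931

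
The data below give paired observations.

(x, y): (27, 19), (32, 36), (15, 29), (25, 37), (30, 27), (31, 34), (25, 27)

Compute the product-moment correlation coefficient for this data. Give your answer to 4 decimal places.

n = 7, Σx = 185, Σy = 209, Σx² = 5089, Σy² = 6481, Σxy = 5564
nΣxy − ΣxΣy = 38948 − 38665 = 283
nΣx² − (Σx)² = 35623 − 34225 = 1398; nΣy² − (Σy)² = 45367 − 43681 = 1686
r = 283 / √(1398 × 1686) = 283 / 1535.2615 ≈ 0.1843

0.1843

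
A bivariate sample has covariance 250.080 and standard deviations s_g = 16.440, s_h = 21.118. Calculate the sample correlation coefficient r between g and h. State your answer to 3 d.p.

r = Cov(g,h) / (s_g · s_h) = 250.080 / (16.440 × 21.118)
  = 250.080 / 347.1799 ≈ 0.720

0.720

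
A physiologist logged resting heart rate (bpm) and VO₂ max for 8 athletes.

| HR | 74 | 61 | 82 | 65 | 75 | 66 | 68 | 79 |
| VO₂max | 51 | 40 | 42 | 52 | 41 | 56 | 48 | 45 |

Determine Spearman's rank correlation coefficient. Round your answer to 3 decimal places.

-0.214

Rank HR: 5, 1, 8, 2, 6, 3, 4, 7
Rank VO₂max: 6, 1, 3, 7, 2, 8, 5, 4
d = rank(HR) − rank(VO₂max): -1, 0, 5, -5, 4, -5, -1, 3; Σd² = 102
ρ = 1 − 6Σd² / [n(n²−1)] = 1 − 6×102 / (8×63) = 1 − 612/504 ≈ -0.214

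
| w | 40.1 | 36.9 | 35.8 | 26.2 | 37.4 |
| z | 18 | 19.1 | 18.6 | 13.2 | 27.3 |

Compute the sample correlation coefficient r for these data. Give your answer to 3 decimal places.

n = 5, Σw = 176.4, Σz = 96.2, Σw² = 6336.46, Σz² = 1954.3, Σwz = 3459.33
nΣwz − ΣwΣz = 17296.65 − 16969.68 = 326.97
nΣw² − (Σw)² = 31682.3 − 31116.96 = 565.34; nΣz² − (Σz)² = 9771.5 − 9254.44 = 517.06
r = 326.97 / √(565.34 × 517.06) = 326.97 / 540.6614 ≈ 0.605

0.605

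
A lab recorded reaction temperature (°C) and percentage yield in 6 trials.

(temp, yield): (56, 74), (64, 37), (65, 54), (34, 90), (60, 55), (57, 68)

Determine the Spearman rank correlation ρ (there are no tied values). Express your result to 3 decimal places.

-0.943

Rank temp: 2, 5, 6, 1, 4, 3
Rank yield: 5, 1, 2, 6, 3, 4
d = rank(temp) − rank(yield): -3, 4, 4, -5, 1, -1; Σd² = 68
ρ = 1 − 6Σd² / [n(n²−1)] = 1 − 6×68 / (6×35) = 1 − 408/210 ≈ -0.943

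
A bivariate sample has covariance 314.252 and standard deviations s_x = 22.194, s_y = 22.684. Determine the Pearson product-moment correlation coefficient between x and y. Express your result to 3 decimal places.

r = Cov(x,y) / (s_x · s_y) = 314.252 / (22.194 × 22.684)
  = 314.252 / 503.4487 ≈ 0.624

0.624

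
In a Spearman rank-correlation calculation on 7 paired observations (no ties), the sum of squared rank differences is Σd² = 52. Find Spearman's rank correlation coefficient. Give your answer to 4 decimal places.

0.0714

ρ = 1 − 6Σd² / [n(n²−1)] = 1 − 6×52 / (7×48)
  = 1 − 312/336 = 1 − 0.92857 ≈ 0.0714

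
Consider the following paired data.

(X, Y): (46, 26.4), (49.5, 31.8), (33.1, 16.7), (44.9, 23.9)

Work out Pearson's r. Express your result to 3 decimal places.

n = 4, ΣX = 173.5, ΣY = 98.8, ΣX² = 7677.87, ΣY² = 2558.3, ΣXY = 4414.38
nΣXY − ΣXΣY = 17657.52 − 17141.8 = 515.72
nΣX² − (ΣX)² = 30711.48 − 30102.25 = 609.23; nΣY² − (ΣY)² = 10233.2 − 9761.44 = 471.76
r = 515.72 / √(609.23 × 471.76) = 515.72 / 536.1067 ≈ 0.962

0.962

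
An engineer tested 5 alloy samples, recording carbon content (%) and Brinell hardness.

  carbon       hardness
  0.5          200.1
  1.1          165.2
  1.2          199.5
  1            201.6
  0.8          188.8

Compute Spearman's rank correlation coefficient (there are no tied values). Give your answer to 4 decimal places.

Rank carbon: 1, 4, 5, 3, 2
Rank hardness: 4, 1, 3, 5, 2
d = rank(carbon) − rank(hardness): -3, 3, 2, -2, 0; Σd² = 26
ρ = 1 − 6Σd² / [n(n²−1)] = 1 − 6×26 / (5×24) = 1 − 156/120 ≈ -0.3000

-0.3000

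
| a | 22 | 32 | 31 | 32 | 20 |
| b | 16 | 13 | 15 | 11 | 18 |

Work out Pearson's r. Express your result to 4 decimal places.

n = 5, Σa = 137, Σb = 73, Σa² = 3893, Σb² = 1095, Σab = 1945
nΣab − ΣaΣb = 9725 − 10001 = -276
nΣa² − (Σa)² = 19465 − 18769 = 696; nΣb² − (Σb)² = 5475 − 5329 = 146
r = -276 / √(696 × 146) = -276 / 318.7726 ≈ -0.8658

-0.8658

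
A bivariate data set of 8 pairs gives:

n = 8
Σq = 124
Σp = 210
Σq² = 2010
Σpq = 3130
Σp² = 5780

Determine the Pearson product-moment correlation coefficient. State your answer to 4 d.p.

-0.8147

r = (nΣpq − ΣpΣq) / √[(nΣp² − (Σp)²)(nΣq² − (Σq)²)]
Numerator: 8×3130 − 210×124 = -1000
Denominator: √[(46240 − 44100)(16080 − 15376)] = √[2140 × 704] = 1227.4201
r = -1000 / 1227.4201 ≈ -0.8147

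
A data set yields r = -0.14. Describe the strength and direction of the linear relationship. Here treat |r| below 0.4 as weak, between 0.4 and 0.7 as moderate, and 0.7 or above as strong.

r = -0.14 < 0 so the relationship is negative.
|r| = 0.14, which falls in the weak range.

weak negative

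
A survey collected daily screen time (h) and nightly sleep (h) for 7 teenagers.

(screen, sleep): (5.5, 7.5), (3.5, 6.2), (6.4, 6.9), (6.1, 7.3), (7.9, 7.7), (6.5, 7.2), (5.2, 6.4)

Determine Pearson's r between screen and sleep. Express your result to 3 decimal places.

0.808

n = 7, Σx = 41.1, Σy = 49.2, Σx² = 252.37, Σy² = 347.68, Σxy = 292.55
nΣxy − ΣxΣy = 2047.85 − 2022.12 = 25.73
nΣx² − (Σx)² = 1766.59 − 1689.21 = 77.38; nΣy² − (Σy)² = 2433.76 − 2420.64 = 13.12
r = 25.73 / √(77.38 × 13.12) = 25.73 / 31.8626 ≈ 0.808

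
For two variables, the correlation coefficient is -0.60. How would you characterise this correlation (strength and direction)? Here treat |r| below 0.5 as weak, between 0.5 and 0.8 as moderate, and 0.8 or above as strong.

r = -0.60 < 0 so the relationship is negative.
|r| = 0.60, which falls in the moderate range.

moderate negative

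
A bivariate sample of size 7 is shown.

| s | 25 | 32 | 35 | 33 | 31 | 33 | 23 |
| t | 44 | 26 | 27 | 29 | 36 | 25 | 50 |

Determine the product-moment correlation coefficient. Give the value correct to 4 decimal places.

-0.9532

n = 7, Σs = 212, Σt = 237, Σs² = 6542, Σt² = 8603, Σst = 6925
nΣst − ΣsΣt = 48475 − 50244 = -1769
nΣs² − (Σs)² = 45794 − 44944 = 850; nΣt² − (Σt)² = 60221 − 56169 = 4052
r = -1769 / √(850 × 4052) = -1769 / 1855.8556 ≈ -0.9532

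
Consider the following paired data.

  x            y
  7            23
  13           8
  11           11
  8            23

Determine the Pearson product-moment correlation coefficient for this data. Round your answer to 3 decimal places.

n = 4, Σx = 39, Σy = 65, Σx² = 403, Σy² = 1243, Σxy = 570
nΣxy − ΣxΣy = 2280 − 2535 = -255
nΣx² − (Σx)² = 1612 − 1521 = 91; nΣy² − (Σy)² = 4972 − 4225 = 747
r = -255 / √(91 × 747) = -255 / 260.7240 ≈ -0.978

-0.978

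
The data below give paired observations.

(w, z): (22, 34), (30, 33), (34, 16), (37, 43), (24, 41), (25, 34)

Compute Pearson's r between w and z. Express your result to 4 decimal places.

-0.1929

n = 6, Σw = 172, Σz = 201, Σw² = 5110, Σz² = 7187, Σwz = 5707
nΣwz − ΣwΣz = 34242 − 34572 = -330
nΣw² − (Σw)² = 30660 − 29584 = 1076; nΣz² − (Σz)² = 43122 − 40401 = 2721
r = -330 / √(1076 × 2721) = -330 / 1711.0804 ≈ -0.1929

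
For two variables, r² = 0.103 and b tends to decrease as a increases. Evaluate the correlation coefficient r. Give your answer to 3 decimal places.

-0.321

|r| = √0.103 = 0.321
The association is negative, so r = −0.321.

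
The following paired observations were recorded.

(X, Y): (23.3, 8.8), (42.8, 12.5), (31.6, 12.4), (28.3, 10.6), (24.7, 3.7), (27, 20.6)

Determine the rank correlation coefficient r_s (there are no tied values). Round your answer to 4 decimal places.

Rank X: 1, 6, 5, 4, 2, 3
Rank Y: 2, 5, 4, 3, 1, 6
d = rank(X) − rank(Y): -1, 1, 1, 1, 1, -3; Σd² = 14
ρ = 1 − 6Σd² / [n(n²−1)] = 1 − 6×14 / (6×35) = 1 − 84/210 ≈ 0.6000

0.6000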